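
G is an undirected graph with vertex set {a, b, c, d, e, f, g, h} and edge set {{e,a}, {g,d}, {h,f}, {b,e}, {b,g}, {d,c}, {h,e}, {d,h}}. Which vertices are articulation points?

d, e, h

Removing d increases the component count from 1 to 2, so d is a cut vertex.
Removing e increases the component count from 1 to 2, so e is a cut vertex.
Removing h increases the component count from 1 to 2, so h is a cut vertex.
By contrast removing b leaves 1 component; it is not a cut vertex. No other vertex is a cut vertex either.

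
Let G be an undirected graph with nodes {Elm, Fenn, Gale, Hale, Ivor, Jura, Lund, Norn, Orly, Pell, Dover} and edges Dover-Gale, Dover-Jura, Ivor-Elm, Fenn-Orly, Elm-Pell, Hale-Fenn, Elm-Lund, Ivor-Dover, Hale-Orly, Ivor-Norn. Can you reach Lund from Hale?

No

The component containing Hale is {Fenn, Hale, Orly}, and Lund is not in it.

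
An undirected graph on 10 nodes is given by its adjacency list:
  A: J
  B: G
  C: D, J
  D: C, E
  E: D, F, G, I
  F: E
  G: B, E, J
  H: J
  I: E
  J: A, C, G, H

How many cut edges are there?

The edges on the cycle D-C-J-G-E-D are not bridges since each lies on that cycle.
But removing J-H disconnects J from H; removing J-A disconnects J from A; removing B-G disconnects B from G; removing F-E disconnects F from E — these are bridges.
In total 5 edges are bridges.

5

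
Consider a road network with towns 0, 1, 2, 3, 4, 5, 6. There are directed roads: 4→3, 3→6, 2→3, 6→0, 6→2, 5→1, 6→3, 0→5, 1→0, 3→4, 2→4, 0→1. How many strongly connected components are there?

2

{2, 3, 4, 6} are all mutually reachable — one SCC of size 4.
{0, 1, 5} are all mutually reachable — one SCC of size 3.
That gives 2 strongly connected components.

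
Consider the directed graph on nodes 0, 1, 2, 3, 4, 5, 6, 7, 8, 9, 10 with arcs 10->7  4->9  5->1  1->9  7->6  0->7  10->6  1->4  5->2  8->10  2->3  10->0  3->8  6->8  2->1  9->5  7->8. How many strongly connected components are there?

{1, 2, 4, 5, 9} are all mutually reachable — one SCC of size 5.
{0, 6, 7, 8, 10} are all mutually reachable — one SCC of size 5.
{3} is an SCC by itself.
That gives 3 strongly connected components.

3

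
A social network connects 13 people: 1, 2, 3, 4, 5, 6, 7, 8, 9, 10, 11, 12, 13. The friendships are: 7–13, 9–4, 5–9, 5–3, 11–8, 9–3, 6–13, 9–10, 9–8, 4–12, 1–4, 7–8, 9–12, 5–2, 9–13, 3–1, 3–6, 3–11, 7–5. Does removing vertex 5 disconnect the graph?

Yes

Deleting 5 raises the number of components from 1 to 2, so 5 is a cut vertex.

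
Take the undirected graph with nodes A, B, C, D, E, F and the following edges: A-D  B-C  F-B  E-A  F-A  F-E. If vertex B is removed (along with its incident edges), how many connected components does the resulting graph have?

With B gone, the remaining components are: {C}; {A, D, E, F}.
That is 2 components.

2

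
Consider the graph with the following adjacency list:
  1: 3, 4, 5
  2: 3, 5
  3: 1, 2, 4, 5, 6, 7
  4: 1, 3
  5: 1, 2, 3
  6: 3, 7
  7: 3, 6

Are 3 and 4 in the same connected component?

Yes

From 3 we can reach 1, 2, 3, 4, 5, 6, 7, which includes 4.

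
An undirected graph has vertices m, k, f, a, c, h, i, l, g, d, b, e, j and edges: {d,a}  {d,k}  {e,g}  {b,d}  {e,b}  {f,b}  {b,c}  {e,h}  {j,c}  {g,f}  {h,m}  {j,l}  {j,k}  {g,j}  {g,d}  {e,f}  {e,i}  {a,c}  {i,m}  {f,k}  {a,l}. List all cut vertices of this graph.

e

Removing e increases the component count from 1 to 2, so e is a cut vertex.
By contrast removing c leaves 1 component; it is not a cut vertex. No other vertex is a cut vertex either.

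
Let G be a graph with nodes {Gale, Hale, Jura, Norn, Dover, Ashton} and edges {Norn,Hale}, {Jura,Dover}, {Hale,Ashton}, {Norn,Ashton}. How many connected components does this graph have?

Gale is isolated — a component by itself.
Starting from Jura we can reach Jura, Dover. That is one component of size 2.
Starting from Hale we can reach Hale, Norn, Ashton. That is one component of size 3.
Total: 3 components.

3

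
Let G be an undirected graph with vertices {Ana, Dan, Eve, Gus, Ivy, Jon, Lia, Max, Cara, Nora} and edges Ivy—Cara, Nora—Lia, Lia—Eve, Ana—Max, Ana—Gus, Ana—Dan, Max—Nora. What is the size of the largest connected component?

7

Jon is isolated — a component by itself.
Starting from Ivy we can reach Ivy, Cara. That is one component of size 2.
Starting from Ana we can reach Ana, Dan, Eve, Gus, Lia, Max, Nora. That is one component of size 7.
The largest has 7 vertices.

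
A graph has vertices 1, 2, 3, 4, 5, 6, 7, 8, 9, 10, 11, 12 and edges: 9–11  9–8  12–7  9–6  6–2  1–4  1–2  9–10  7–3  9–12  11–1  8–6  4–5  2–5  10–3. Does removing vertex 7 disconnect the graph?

Deleting 7 leaves 1 component (was 1) (its neighbors 3, 12 remain connected to each other), so 7 is not a cut vertex.

No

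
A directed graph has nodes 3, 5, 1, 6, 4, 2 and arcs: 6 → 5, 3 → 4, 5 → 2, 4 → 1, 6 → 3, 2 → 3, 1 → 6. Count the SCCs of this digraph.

1

{1, 2, 3, 4, 5, 6} are all mutually reachable — one SCC of size 6.
That gives 1 strongly connected component.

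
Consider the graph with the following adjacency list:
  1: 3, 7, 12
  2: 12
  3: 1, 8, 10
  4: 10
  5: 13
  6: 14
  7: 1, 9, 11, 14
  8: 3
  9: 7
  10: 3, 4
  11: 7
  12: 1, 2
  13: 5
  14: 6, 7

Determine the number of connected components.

2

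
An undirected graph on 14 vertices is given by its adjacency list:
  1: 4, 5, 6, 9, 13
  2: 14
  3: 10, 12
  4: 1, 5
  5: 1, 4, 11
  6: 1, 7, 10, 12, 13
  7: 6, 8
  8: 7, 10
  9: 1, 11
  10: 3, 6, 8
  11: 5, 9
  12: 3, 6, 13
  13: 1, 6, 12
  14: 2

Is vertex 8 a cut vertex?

Deleting 8 leaves 2 components (was 2), so 8 is not a cut vertex.

No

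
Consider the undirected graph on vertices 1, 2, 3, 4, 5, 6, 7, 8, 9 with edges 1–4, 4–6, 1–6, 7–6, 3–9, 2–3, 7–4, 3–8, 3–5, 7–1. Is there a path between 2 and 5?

Yes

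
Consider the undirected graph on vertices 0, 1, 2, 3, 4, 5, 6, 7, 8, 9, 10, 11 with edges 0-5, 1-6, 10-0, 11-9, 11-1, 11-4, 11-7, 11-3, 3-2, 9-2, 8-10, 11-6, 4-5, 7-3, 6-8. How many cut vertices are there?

1

Removing 11 increases the component count from 1 to 2, so 11 is a cut vertex.
By contrast removing 9 leaves 1 component; it is not a cut vertex. No other vertex is a cut vertex either.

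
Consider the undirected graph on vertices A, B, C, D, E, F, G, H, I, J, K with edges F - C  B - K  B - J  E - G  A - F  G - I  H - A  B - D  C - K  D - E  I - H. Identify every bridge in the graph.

B-J

The edges on the cycle B-D-E-G-I-H-A-F-C-K-B are not bridges since each lies on that cycle.
But removing B - J disconnects B from J — this is a bridge.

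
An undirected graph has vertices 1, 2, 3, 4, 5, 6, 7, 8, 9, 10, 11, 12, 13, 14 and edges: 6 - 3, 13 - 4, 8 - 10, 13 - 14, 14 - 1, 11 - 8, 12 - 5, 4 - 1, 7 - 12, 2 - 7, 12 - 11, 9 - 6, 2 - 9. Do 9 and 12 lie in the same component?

Yes

From 9 we can reach 2, 3, 5, 6, 7, 8, 9, 10, 11, 12, which includes 12.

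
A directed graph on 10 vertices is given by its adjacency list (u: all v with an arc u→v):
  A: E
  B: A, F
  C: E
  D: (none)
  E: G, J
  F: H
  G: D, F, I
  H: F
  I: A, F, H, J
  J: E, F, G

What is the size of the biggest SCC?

{A, E, G, I, J} are all mutually reachable — one SCC of size 5.
{F, H} are all mutually reachable — one SCC of size 2.
{B} is an SCC by itself.
{D} is an SCC by itself.
{C} is an SCC by itself.
The largest has 5 vertices.

5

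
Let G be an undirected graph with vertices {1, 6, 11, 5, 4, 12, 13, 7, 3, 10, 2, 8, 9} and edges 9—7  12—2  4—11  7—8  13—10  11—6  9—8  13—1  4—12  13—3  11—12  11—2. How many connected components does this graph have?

4

5 is isolated — a component by itself.
Starting from 7 we can reach 7, 8, 9. That is one component of size 3.
Starting from 1 we can reach 1, 3, 10, 13. That is one component of size 4.
Starting from 2 we can reach 2, 4, 6, 11, 12. That is one component of size 5.
Total: 4 components.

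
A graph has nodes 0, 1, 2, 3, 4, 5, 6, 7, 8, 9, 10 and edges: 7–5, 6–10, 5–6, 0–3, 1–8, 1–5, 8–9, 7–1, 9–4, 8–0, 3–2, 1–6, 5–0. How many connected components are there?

1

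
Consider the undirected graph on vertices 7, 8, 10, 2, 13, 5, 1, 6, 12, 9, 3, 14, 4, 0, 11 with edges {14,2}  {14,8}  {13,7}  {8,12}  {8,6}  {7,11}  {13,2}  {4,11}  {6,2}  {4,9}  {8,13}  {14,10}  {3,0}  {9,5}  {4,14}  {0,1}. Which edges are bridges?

0-1, 0-3, 10-14, 12-8, 4-9, 5-9

The edges on the cycle 4-14-8-13-7-11-4 are not bridges since each lies on that cycle.
But removing 0-1 disconnects 0 from 1; removing 4-9 disconnects 4 from 9; removing 10-14 disconnects 10 from 14; removing 3-0 disconnects 3 from 0 — these are bridges.
In total 6 edges are bridges.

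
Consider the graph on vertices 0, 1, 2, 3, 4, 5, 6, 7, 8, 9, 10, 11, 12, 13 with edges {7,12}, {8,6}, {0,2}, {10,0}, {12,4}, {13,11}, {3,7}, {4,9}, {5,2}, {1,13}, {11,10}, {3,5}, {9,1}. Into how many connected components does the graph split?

Starting from 6 we can reach 6, 8. That is one component of size 2.
Starting from 0 we can reach 0, 1, 2, 3, 4, 5, 7, 9, 10, 11, 12, 13. That is one component of size 12.
Total: 2 components.

2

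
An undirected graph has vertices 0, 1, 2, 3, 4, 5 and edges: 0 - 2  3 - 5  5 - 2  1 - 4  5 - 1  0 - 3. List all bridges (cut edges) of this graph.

The edges on the cycle 0-3-5-2-0 are not bridges since each lies on that cycle.
But removing 1 - 4 disconnects 1 from 4; removing 5 - 1 disconnects 5 from 1 — these are bridges.

1-4, 1-5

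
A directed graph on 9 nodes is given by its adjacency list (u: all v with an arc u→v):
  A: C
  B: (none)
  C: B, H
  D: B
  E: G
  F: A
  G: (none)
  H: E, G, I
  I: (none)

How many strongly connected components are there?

9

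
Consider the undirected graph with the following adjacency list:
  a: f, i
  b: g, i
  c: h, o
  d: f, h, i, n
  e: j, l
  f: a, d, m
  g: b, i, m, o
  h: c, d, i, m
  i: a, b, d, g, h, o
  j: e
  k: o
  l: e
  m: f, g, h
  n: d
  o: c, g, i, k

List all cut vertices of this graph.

Removing d increases the component count from 2 to 3, so d is a cut vertex.
Removing e increases the component count from 2 to 3, so e is a cut vertex.
Removing o increases the component count from 2 to 3, so o is a cut vertex.
By contrast removing i leaves 2 components; it is not a cut vertex. No other vertex is a cut vertex either.

d, e, o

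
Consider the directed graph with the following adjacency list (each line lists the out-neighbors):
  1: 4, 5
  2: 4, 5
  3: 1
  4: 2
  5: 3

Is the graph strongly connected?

From 3 we can reach every vertex (1, 2, 3, 4, 5), and every vertex can reach 3 (1, 2, 3, 4, 5). So the whole graph is one strongly connected component.

Yes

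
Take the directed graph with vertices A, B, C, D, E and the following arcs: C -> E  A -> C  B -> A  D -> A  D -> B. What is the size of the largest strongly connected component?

1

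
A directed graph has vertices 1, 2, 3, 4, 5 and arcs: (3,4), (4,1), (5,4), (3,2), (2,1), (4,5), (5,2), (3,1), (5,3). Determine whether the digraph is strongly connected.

No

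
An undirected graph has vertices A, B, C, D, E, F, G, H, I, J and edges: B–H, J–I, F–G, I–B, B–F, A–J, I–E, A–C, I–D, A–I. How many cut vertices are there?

Removing A increases the component count from 1 to 2, so A is a cut vertex.
Removing B increases the component count from 1 to 3, so B is a cut vertex.
Removing F increases the component count from 1 to 2, so F is a cut vertex.
Likewise I is a cut vertex.
By contrast removing E leaves 1 component; it is not a cut vertex. No other vertex is a cut vertex either.

4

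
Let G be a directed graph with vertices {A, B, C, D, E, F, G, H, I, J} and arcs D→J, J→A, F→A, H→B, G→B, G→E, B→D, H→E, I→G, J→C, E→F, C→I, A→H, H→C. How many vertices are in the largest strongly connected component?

{A, B, C, D, E, F, G, H, I, J} are all mutually reachable — one SCC of size 10.
The largest has 10 vertices.

10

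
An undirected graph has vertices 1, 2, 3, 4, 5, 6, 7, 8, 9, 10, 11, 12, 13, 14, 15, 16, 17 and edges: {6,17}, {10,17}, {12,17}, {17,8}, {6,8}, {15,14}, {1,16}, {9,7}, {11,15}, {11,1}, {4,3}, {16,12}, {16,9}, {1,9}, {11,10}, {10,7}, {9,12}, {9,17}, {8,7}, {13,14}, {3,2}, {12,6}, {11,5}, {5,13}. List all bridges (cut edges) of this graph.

2-3, 3-4

The edges on the cycle 11-5-13-14-15-11 are not bridges since each lies on that cycle.
But removing 4—3 disconnects 4 from 3; removing 2—3 disconnects 2 from 3 — these are bridges.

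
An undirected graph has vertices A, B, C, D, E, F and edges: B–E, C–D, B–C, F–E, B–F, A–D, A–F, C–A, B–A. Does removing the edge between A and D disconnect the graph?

After removing A–D, the path A-C-D still connects them, so the edge is not a bridge.

No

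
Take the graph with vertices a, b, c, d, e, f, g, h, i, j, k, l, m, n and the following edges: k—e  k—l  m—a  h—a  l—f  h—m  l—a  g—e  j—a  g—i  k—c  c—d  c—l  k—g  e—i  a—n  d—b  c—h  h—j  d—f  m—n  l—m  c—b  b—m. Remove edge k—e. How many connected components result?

k and e are still connected via k-g-e, so the component count stays at 1.

1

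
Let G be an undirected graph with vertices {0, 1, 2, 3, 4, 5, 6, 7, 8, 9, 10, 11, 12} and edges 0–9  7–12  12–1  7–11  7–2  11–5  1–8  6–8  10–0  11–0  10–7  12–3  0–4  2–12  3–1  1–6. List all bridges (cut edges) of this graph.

0-4, 0-9, 11-5

The edges on the cycle 7-2-12-7 are not bridges since each lies on that cycle.
But removing 9–0 disconnects 9 from 0; removing 11–5 disconnects 11 from 5; removing 0–4 disconnects 0 from 4 — these are bridges.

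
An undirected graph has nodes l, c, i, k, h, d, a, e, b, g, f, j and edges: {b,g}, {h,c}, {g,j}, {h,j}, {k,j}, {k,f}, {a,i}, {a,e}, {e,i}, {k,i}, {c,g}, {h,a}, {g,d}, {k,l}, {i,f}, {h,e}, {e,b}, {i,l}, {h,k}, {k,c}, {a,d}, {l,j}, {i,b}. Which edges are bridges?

none

The edges on the cycle h-a-e-h are not bridges since each lies on that cycle.
Every edge lies on some cycle, so there are no bridges.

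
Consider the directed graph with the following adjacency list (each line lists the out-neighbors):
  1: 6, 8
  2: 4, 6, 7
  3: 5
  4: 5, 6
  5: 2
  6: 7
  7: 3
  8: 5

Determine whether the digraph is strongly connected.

No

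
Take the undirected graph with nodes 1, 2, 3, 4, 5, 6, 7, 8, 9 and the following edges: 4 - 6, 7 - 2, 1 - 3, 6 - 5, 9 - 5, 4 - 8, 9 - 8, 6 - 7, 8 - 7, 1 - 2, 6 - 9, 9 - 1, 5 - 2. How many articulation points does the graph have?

1

Removing 1 increases the component count from 1 to 2, so 1 is a cut vertex.
By contrast removing 5 leaves 1 component; it is not a cut vertex. No other vertex is a cut vertex either.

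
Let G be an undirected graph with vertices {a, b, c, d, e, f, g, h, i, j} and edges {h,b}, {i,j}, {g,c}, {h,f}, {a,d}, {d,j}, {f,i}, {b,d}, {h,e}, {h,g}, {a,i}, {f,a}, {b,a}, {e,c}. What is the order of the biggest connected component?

10

Starting from a we can reach a, b, c, d, e, f, g, h, i, j. That is one component of size 10.
The largest has 10 vertices.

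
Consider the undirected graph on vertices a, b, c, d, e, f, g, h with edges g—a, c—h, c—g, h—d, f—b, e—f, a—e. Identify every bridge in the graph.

a-e, a-g, b-f, c-g, c-h, d-h, e-f

removing g—a disconnects g from a; removing g—c disconnects g from c; removing h—d disconnects h from d; removing e—f disconnects e from f — these are bridges.
In total 7 edges are bridges.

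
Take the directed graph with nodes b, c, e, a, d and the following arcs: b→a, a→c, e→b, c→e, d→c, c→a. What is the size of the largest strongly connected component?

{a, b, c, e} are all mutually reachable — one SCC of size 4.
{d} is an SCC by itself.
The largest has 4 vertices.

4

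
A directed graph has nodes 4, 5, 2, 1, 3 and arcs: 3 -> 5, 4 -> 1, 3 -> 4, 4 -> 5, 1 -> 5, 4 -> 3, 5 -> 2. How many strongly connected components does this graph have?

4

{3, 4} are all mutually reachable — one SCC of size 2.
{2} is an SCC by itself.
{5} is an SCC by itself.
{1} is an SCC by itself.
That gives 4 strongly connected components.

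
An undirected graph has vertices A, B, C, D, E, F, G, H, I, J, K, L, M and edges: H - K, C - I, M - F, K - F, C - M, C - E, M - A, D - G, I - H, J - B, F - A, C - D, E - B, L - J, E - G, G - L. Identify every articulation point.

C

Removing C increases the component count from 1 to 2, so C is a cut vertex.
By contrast removing A leaves 1 component; it is not a cut vertex. No other vertex is a cut vertex either.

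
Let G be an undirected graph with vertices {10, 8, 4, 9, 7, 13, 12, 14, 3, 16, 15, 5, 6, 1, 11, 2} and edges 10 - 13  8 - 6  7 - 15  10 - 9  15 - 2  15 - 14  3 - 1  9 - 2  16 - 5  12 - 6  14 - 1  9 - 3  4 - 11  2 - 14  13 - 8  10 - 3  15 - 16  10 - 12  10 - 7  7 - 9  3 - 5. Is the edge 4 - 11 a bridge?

Yes

Removing 4 - 11 leaves no path between 4 and 11: the component count goes from 2 to 3. So it is a bridge.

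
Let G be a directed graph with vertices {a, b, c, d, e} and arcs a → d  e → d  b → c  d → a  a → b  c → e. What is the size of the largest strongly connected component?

5

{a, b, c, d, e} are all mutually reachable — one SCC of size 5.
The largest has 5 vertices.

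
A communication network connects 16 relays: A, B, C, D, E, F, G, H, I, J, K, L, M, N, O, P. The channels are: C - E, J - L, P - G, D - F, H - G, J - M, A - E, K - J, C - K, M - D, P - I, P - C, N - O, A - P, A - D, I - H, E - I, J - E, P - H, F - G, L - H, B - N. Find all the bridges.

The edges on the cycle P-C-K-J-M-D-F-G-H-P are not bridges since each lies on that cycle.
But removing B - N disconnects B from N; removing N - O disconnects N from O — these are bridges.

B-N, N-O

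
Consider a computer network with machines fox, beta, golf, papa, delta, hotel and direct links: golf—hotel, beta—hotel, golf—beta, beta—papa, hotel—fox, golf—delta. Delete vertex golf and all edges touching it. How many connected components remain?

2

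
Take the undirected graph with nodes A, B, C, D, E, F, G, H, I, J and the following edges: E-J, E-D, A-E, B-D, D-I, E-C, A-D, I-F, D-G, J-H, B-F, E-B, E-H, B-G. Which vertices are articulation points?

E

Removing E increases the component count from 1 to 3, so E is a cut vertex.
By contrast removing D leaves 1 component; it is not a cut vertex. No other vertex is a cut vertex either.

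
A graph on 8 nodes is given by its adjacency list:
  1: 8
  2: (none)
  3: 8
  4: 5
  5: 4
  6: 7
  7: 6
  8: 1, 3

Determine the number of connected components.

2 is isolated — a component by itself.
Starting from 4 we can reach 4, 5. That is one component of size 2.
Starting from 6 we can reach 6, 7. That is one component of size 2.
Starting from 1 we can reach 1, 3, 8. That is one component of size 3.
Total: 4 components.

4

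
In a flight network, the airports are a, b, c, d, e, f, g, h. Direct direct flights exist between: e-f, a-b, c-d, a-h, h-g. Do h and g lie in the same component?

From h we can reach a, b, g, h, which includes g.

Yes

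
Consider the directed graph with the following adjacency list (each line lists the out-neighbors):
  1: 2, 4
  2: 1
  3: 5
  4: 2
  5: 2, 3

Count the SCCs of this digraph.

2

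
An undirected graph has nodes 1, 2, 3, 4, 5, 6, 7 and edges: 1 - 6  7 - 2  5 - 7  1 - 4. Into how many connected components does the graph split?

3 is isolated — a component by itself.
Starting from 1 we can reach 1, 4, 6. That is one component of size 3.
Starting from 2 we can reach 2, 5, 7. That is one component of size 3.
Total: 3 components.

3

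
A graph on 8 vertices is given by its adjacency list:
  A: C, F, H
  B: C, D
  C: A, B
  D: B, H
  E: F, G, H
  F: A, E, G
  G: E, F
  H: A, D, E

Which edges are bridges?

The edges on the cycle A-C-B-D-H-A are not bridges since each lies on that cycle.
Every edge lies on some cycle, so there are no bridges.

none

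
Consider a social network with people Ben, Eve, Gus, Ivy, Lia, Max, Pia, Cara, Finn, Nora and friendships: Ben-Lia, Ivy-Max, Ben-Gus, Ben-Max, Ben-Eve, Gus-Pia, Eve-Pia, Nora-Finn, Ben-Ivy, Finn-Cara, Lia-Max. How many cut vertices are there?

Removing Ben increases the component count from 2 to 3, so Ben is a cut vertex.
Removing Finn increases the component count from 2 to 3, so Finn is a cut vertex.
By contrast removing Gus leaves 2 components; it is not a cut vertex. No other vertex is a cut vertex either.

2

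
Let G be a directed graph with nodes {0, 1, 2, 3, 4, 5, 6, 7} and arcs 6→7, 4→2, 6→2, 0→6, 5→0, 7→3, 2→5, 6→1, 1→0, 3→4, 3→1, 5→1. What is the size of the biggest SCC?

8

{0, 1, 2, 3, 4, 5, 6, 7} are all mutually reachable — one SCC of size 8.
The largest has 8 vertices.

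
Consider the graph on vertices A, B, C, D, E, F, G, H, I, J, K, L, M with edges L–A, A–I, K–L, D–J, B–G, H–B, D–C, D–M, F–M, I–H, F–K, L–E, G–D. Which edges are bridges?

C-D, D-J, E-L

The edges on the cycle F-K-L-A-I-H-B-G-D-M-F are not bridges since each lies on that cycle.
But removing D–C disconnects D from C; removing D–J disconnects D from J; removing L–E disconnects L from E — these are bridges.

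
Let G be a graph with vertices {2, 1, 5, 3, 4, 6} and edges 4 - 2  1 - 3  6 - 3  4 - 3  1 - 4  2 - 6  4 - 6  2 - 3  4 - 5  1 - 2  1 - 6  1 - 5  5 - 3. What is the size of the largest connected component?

Starting from 1 we can reach 1, 2, 3, 4, 5, 6. That is one component of size 6.
The largest has 6 vertices.

6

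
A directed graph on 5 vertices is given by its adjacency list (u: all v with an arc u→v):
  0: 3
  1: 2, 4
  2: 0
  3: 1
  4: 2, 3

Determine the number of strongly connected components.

{0, 1, 2, 3, 4} are all mutually reachable — one SCC of size 5.
That gives 1 strongly connected component.

1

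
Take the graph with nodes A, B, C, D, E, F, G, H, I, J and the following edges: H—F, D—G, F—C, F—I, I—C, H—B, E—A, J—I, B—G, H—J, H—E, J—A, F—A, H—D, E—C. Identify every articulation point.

H

Removing H increases the component count from 1 to 2, so H is a cut vertex.
By contrast removing B leaves 1 component; it is not a cut vertex. No other vertex is a cut vertex either.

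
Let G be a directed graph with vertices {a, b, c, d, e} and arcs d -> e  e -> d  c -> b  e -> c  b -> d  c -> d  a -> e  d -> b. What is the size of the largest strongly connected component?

4

{b, c, d, e} are all mutually reachable — one SCC of size 4.
{a} is an SCC by itself.
The largest has 4 vertices.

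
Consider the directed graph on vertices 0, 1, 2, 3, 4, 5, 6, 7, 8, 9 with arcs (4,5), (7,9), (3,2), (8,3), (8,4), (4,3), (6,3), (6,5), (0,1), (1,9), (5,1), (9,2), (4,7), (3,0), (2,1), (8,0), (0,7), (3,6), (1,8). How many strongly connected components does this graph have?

{0, 1, 2, 3, 4, 5, 6, 7, 8, 9} are all mutually reachable — one SCC of size 10.
That gives 1 strongly connected component.

1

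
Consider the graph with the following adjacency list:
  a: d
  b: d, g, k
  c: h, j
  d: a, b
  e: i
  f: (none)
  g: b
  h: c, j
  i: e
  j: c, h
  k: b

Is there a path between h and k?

The component containing h is {c, h, j}, and k is not in it.

No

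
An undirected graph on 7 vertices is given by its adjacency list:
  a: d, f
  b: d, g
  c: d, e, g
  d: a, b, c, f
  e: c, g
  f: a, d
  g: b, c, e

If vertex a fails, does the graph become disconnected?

No

Deleting a leaves 1 component (was 1) (its neighbors d, f remain connected to each other), so a is not a cut vertex.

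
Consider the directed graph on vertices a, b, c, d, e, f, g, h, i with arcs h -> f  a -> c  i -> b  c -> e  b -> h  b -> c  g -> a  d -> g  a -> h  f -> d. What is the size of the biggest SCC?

{a, d, f, g, h} are all mutually reachable — one SCC of size 5.
{b} is an SCC by itself.
{i} is an SCC by itself.
{c} is an SCC by itself.
{e} is an SCC by itself.
The largest has 5 vertices.

5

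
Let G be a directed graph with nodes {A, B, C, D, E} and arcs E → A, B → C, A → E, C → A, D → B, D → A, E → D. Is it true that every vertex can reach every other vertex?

Yes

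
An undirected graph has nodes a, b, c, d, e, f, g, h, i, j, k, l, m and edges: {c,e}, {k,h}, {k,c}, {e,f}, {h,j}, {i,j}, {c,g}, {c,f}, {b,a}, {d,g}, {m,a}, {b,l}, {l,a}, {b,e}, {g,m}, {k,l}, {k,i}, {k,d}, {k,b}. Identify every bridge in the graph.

none

The edges on the cycle k-h-j-i-k are not bridges since each lies on that cycle.
Every edge lies on some cycle, so there are no bridges.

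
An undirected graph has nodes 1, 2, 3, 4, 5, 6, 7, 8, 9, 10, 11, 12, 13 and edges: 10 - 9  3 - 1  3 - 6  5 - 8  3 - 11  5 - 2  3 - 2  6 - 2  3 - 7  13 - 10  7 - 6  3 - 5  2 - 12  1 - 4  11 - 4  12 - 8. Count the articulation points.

2

Removing 3 increases the component count from 2 to 3, so 3 is a cut vertex.
Removing 10 increases the component count from 2 to 3, so 10 is a cut vertex.
By contrast removing 5 leaves 2 components; it is not a cut vertex. No other vertex is a cut vertex either.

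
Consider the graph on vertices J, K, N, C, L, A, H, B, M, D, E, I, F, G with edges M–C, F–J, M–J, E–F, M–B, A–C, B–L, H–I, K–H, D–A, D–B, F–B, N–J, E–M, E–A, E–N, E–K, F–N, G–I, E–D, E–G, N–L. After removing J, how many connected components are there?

1

With J gone, the remaining components are: {A, B, C, D, E, F, G, H, I, K, L, M, N}.
That is 1 component.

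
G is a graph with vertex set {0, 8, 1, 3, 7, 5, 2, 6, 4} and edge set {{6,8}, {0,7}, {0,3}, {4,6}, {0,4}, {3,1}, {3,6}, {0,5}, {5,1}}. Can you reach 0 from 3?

Yes

From 3 we can reach 0, 1, 3, 4, 5, 6, 7, 8, which includes 0.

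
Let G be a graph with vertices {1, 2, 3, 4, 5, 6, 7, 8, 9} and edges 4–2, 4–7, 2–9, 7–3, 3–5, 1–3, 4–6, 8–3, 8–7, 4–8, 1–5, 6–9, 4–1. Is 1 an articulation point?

No

Deleting 1 leaves 1 component (was 1) (its neighbors 3, 4, 5 remain connected to each other), so 1 is not a cut vertex.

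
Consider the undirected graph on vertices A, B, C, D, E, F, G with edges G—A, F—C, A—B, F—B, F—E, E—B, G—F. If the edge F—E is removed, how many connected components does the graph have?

F and E are still connected via F-B-E, so the component count stays at 2.

2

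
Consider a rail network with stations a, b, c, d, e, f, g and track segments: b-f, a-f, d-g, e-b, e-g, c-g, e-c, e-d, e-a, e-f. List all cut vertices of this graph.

e

Removing e increases the component count from 1 to 2, so e is a cut vertex.
By contrast removing f leaves 1 component; it is not a cut vertex. No other vertex is a cut vertex either.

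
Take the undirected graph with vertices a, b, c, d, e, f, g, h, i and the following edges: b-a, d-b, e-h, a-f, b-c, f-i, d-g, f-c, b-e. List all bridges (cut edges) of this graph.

The edges on the cycle b-a-f-c-b are not bridges since each lies on that cycle.
But removing e-h disconnects e from h; removing b-d disconnects b from d; removing e-b disconnects e from b; removing d-g disconnects d from g — these are bridges.
In total 5 edges are bridges.

b-d, b-e, d-g, e-h, f-i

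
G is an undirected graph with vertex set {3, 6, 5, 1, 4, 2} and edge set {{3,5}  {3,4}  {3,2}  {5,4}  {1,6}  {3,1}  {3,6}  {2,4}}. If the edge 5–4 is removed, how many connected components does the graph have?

5 and 4 are still connected via 5-3-4, so the component count stays at 1.

1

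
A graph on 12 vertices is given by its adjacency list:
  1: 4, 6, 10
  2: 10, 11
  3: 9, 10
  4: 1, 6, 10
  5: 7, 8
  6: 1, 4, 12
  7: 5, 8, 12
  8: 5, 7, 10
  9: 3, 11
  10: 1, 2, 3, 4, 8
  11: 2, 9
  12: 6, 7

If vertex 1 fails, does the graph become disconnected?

No

Deleting 1 leaves 1 component (was 1) (its neighbors 4, 6, 10 remain connected to each other), so 1 is not a cut vertex.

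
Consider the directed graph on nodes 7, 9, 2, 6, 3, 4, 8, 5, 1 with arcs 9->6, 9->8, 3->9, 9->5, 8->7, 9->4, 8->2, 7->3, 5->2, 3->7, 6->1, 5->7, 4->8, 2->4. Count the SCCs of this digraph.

3

{2, 3, 4, 5, 7, 8, 9} are all mutually reachable — one SCC of size 7.
{6} is an SCC by itself.
{1} is an SCC by itself.
That gives 3 strongly connected components.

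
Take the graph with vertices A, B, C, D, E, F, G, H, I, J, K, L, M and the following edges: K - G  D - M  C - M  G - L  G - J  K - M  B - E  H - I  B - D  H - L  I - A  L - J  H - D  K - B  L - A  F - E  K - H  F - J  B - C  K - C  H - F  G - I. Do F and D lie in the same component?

From F we can reach A, B, C, D, E, F, G, H, I, J, K, L, M, which includes D.

Yes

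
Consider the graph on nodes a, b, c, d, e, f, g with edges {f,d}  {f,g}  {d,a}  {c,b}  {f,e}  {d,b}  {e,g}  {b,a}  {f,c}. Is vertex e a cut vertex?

No

Deleting e leaves 1 component (was 1) (its neighbors f, g remain connected to each other), so e is not a cut vertex.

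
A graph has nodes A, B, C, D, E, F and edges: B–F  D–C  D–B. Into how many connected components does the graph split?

3

E is isolated — a component by itself.
A is isolated — a component by itself.
Starting from B we can reach B, C, D, F. That is one component of size 4.
Total: 3 components.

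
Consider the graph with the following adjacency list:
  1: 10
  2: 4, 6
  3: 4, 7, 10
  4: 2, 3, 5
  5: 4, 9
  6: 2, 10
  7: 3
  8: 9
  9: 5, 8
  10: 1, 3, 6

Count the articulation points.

Removing 3 increases the component count from 1 to 2, so 3 is a cut vertex.
Removing 4 increases the component count from 1 to 2, so 4 is a cut vertex.
Removing 5 increases the component count from 1 to 2, so 5 is a cut vertex.
Likewise 9, 10 are cut vertices.
By contrast removing 7 leaves 1 component; it is not a cut vertex. No other vertex is a cut vertex either.

5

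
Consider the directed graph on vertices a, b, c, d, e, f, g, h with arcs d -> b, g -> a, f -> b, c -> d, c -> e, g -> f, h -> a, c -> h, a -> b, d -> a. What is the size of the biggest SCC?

{d} is an SCC by itself.
{c} is an SCC by itself.
{g} is an SCC by itself.
{h} is an SCC by itself.
{e} is an SCC by itself.
(and 3 more singleton SCCs)
The largest has 1 vertex.

1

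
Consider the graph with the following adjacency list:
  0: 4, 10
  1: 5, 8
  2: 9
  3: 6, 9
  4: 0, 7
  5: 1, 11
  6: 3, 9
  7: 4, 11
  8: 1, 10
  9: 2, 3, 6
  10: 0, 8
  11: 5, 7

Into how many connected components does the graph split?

2

Starting from 2 we can reach 2, 3, 6, 9. That is one component of size 4.
Starting from 0 we can reach 0, 1, 4, 5, 7, 8, 10, 11. That is one component of size 8.
Total: 2 components.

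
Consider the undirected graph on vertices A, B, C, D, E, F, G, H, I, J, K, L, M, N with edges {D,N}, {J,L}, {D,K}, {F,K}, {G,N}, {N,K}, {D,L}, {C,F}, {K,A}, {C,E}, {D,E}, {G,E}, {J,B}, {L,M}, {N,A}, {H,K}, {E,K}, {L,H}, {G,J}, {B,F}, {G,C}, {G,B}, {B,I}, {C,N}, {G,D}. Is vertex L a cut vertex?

Deleting L raises the number of components from 1 to 2, so L is a cut vertex.

Yes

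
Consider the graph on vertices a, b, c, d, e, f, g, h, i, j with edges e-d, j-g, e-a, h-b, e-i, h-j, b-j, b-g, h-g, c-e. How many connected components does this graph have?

f is isolated — a component by itself.
Starting from b we can reach b, g, h, j. That is one component of size 4.
Starting from a we can reach a, c, d, e, i. That is one component of size 5.
Total: 3 components.

3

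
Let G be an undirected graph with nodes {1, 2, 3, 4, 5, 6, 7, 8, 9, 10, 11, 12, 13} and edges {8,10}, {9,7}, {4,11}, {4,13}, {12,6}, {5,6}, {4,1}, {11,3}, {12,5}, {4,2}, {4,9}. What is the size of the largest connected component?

Starting from 8 we can reach 8, 10. That is one component of size 2.
Starting from 5 we can reach 5, 6, 12. That is one component of size 3.
Starting from 1 we can reach 1, 2, 3, 4, 7, 9, 11, 13. That is one component of size 8.
The largest has 8 vertices.

8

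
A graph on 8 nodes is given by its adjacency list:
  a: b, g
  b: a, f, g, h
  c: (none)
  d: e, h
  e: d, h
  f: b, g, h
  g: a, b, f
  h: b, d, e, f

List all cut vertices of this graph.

Removing h increases the component count from 2 to 3, so h is a cut vertex.
By contrast removing e leaves 2 components; it is not a cut vertex. No other vertex is a cut vertex either.

h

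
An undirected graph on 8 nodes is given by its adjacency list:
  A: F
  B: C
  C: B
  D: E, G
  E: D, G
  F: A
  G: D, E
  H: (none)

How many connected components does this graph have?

4

H is isolated — a component by itself.
Starting from B we can reach B, C. That is one component of size 2.
Starting from A we can reach A, F. That is one component of size 2.
Starting from D we can reach D, E, G. That is one component of size 3.
Total: 4 components.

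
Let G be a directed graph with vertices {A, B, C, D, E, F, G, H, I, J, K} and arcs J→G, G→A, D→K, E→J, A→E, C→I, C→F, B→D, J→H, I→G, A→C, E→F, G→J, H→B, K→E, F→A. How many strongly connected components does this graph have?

{A, B, C, D, E, F, G, H, I, J, K} are all mutually reachable — one SCC of size 11.
That gives 1 strongly connected component.

1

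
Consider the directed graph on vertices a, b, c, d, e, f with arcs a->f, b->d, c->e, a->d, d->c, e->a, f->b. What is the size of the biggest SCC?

{a, b, c, d, e, f} are all mutually reachable — one SCC of size 6.
The largest has 6 vertices.

6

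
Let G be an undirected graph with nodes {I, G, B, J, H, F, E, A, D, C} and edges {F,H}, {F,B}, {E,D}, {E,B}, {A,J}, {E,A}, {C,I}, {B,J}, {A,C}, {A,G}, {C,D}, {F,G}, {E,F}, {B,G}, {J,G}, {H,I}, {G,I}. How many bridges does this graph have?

0

The edges on the cycle E-A-C-D-E are not bridges since each lies on that cycle.
Every edge lies on some cycle, so there are no bridges.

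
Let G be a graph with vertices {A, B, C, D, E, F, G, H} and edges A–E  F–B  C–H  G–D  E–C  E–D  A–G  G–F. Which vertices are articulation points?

Removing C increases the component count from 1 to 2, so C is a cut vertex.
Removing E increases the component count from 1 to 2, so E is a cut vertex.
Removing F increases the component count from 1 to 2, so F is a cut vertex.
Likewise G is a cut vertex.
By contrast removing B leaves 1 component; it is not a cut vertex. No other vertex is a cut vertex either.

C, E, F, G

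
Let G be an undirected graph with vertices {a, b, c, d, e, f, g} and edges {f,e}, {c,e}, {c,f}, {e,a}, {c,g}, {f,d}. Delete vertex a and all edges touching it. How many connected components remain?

With a gone, the remaining components are: {b}; {c, d, e, f, g}.
That is 2 components.

2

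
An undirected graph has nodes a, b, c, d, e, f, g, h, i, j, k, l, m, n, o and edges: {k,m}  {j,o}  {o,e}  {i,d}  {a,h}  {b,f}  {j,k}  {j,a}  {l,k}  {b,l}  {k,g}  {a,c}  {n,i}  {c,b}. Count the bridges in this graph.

The edges on the cycle j-a-c-b-l-k-j are not bridges since each lies on that cycle.
But removing n–i disconnects n from i; removing i–d disconnects i from d; removing a–h disconnects a from h; removing f–b disconnects f from b — these are bridges.
In total 8 edges are bridges.

8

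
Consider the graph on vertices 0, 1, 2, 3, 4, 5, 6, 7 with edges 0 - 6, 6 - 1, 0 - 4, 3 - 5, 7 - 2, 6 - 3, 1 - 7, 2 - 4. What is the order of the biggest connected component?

Starting from 0 we can reach 0, 1, 2, 3, 4, 5, 6, 7. That is one component of size 8.
The largest has 8 vertices.

8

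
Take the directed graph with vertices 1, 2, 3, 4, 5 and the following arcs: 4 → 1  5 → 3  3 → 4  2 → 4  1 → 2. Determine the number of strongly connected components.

3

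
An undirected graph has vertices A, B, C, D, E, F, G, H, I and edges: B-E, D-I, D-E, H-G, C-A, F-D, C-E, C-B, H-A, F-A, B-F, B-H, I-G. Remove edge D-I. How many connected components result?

D and I are still connected via D-F-B-H-G-I, so the component count stays at 1.

1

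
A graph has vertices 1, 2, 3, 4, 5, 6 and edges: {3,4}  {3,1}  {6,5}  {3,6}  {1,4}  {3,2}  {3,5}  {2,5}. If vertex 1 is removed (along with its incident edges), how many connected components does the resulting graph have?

With 1 gone, the remaining components are: {2, 3, 4, 5, 6}.
That is 1 component.

1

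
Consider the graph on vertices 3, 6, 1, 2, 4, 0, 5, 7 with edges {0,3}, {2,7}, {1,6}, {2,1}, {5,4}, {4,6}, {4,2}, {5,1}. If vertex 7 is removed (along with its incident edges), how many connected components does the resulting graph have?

2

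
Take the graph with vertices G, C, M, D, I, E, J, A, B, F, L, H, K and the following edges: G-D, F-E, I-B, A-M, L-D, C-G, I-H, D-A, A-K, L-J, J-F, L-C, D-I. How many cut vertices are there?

6

Removing A increases the component count from 1 to 3, so A is a cut vertex.
Removing D increases the component count from 1 to 3, so D is a cut vertex.
Removing F increases the component count from 1 to 2, so F is a cut vertex.
Likewise I, J, L are cut vertices.
By contrast removing C leaves 1 component; it is not a cut vertex. No other vertex is a cut vertex either.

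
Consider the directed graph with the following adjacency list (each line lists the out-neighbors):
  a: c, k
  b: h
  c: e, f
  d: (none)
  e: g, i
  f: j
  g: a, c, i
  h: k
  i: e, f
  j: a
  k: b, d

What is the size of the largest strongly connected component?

7

{a, c, e, f, g, i, j} are all mutually reachable — one SCC of size 7.
{b, h, k} are all mutually reachable — one SCC of size 3.
{d} is an SCC by itself.
The largest has 7 vertices.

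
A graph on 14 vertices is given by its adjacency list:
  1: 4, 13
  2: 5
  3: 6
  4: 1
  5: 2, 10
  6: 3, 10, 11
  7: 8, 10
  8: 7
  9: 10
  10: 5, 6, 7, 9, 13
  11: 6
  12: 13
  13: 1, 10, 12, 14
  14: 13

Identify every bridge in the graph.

removing 13-10 disconnects 13 from 10; removing 6-3 disconnects 6 from 3; removing 11-6 disconnects 11 from 6; removing 7-10 disconnects 7 from 10 — these are bridges.
In total 13 edges are bridges.

1-13, 1-4, 10-13, 10-5, 10-6, 10-7, 10-9, 11-6, 12-13, 13-14, 2-5, 3-6, 7-8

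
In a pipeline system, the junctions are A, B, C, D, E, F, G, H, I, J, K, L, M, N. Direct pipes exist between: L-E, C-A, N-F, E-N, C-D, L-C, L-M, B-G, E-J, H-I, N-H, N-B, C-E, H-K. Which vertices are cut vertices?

B, C, E, H, L, N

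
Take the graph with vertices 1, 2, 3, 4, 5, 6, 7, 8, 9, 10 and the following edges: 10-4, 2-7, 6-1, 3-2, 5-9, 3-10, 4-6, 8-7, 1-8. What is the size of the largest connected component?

Starting from 5 we can reach 5, 9. That is one component of size 2.
Starting from 1 we can reach 1, 2, 3, 4, 6, 7, 8, 10. That is one component of size 8.
The largest has 8 vertices.

8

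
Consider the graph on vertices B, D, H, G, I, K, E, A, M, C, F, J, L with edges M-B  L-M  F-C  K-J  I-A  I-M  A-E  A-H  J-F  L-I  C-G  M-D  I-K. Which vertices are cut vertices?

Removing A increases the component count from 1 to 3, so A is a cut vertex.
Removing C increases the component count from 1 to 2, so C is a cut vertex.
Removing F increases the component count from 1 to 2, so F is a cut vertex.
Likewise I, J, K, M are cut vertices.
By contrast removing E leaves 1 component; it is not a cut vertex. No other vertex is a cut vertex either.

A, C, F, I, J, K, M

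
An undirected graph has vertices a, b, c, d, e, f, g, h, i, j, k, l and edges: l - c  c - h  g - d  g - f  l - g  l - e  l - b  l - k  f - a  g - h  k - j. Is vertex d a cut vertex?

Deleting d leaves 2 components (was 2), so d is not a cut vertex.

No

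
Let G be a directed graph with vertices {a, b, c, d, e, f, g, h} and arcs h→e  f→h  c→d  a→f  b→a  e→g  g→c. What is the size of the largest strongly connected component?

1

{b} is an SCC by itself.
{h} is an SCC by itself.
{a} is an SCC by itself.
{d} is an SCC by itself.
{f} is an SCC by itself.
(and 3 more singleton SCCs)
The largest has 1 vertex.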